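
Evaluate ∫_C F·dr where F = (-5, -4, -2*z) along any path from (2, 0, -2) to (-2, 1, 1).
19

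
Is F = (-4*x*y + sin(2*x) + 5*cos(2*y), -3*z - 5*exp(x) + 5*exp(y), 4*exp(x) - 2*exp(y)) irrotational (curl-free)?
No, ∇×F = (3 - 2*exp(y), -4*exp(x), 4*x - 5*exp(x) + 10*sin(2*y))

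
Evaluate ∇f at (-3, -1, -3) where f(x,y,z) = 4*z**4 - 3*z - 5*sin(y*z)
(0, 15*cos(3), -435 + 5*cos(3))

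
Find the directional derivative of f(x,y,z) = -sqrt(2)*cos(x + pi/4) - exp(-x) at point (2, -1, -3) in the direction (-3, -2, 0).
-3*sqrt(26)*sin(pi/4 + 2)/13 - 3*sqrt(13)*exp(-2)/13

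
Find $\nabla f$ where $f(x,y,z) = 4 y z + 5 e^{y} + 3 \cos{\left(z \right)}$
(0, 4*z + 5*exp(y), 4*y - 3*sin(z))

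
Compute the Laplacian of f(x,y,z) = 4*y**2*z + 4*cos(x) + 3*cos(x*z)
-3*x**2*cos(x*z) - 3*z**2*cos(x*z) + 8*z - 4*cos(x)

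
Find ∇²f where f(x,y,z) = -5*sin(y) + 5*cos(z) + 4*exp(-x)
5*sin(y) - 5*cos(z) + 4*exp(-x)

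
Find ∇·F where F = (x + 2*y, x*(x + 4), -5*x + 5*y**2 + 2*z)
3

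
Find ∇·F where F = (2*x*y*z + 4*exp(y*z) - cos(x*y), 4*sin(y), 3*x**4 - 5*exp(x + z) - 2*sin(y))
2*y*z + y*sin(x*y) - 5*exp(x + z) + 4*cos(y)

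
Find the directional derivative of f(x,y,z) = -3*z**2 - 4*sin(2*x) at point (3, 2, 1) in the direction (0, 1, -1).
3*sqrt(2)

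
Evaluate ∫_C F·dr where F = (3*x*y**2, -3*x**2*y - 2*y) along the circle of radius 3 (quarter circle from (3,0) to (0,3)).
-261/2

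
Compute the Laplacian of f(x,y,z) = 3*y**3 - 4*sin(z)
18*y + 4*sin(z)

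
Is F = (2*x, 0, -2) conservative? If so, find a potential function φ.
Yes, F is conservative. φ = x**2 - 2*z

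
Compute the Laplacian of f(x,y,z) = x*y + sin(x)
-sin(x)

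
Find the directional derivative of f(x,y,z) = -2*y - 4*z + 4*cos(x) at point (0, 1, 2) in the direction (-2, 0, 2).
-2*sqrt(2)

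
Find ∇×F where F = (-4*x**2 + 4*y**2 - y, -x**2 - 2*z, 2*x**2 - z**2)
(2, -4*x, -2*x - 8*y + 1)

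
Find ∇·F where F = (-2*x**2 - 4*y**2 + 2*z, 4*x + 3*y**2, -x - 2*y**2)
-4*x + 6*y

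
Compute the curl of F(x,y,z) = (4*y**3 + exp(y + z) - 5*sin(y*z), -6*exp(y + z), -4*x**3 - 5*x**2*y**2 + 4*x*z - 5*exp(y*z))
(-10*x**2*y - 5*z*exp(y*z) + 6*exp(y + z), 12*x**2 + 10*x*y**2 - 5*y*cos(y*z) - 4*z + exp(y + z), -12*y**2 + 5*z*cos(y*z) - exp(y + z))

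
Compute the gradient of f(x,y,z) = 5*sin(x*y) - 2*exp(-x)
(5*y*cos(x*y) + 2*exp(-x), 5*x*cos(x*y), 0)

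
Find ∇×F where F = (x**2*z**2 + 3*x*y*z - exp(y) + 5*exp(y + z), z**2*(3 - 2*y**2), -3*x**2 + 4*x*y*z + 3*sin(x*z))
(2*z*(2*x + 2*y**2 - 3), 2*x**2*z + 3*x*y + 6*x - 4*y*z - 3*z*cos(x*z) + 5*exp(y + z), -3*x*z + exp(y) - 5*exp(y + z))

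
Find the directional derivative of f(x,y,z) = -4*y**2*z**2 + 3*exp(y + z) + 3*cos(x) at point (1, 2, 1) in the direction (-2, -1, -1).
sqrt(6)*(-exp(3) + sin(1) + 8)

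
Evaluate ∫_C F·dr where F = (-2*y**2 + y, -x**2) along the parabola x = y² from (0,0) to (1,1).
-8/15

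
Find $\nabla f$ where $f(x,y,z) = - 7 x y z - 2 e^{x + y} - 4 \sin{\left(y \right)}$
(-7*y*z - 2*exp(x + y), -7*x*z - 2*exp(x + y) - 4*cos(y), -7*x*y)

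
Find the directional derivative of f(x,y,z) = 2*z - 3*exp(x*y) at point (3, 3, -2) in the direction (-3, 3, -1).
-2*sqrt(19)/19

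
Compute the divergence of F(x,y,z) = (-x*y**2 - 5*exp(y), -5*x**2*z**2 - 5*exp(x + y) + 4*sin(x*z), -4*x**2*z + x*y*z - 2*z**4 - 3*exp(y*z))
-4*x**2 + x*y - y**2 - 3*y*exp(y*z) - 8*z**3 - 5*exp(x + y)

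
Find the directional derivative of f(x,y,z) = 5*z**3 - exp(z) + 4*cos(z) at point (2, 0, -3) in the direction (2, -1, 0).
0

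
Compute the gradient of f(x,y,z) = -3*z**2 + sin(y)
(0, cos(y), -6*z)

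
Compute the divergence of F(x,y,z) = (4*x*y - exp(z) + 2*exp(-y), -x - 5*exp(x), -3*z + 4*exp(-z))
4*y - 3 - 4*exp(-z)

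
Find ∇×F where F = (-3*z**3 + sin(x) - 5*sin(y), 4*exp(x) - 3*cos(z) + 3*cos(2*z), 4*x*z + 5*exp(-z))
(3*(4*cos(z) - 1)*sin(z), z*(-9*z - 4), 4*exp(x) + 5*cos(y))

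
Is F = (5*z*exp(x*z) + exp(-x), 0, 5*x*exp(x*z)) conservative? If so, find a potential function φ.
Yes, F is conservative. φ = 5*exp(x*z) - exp(-x)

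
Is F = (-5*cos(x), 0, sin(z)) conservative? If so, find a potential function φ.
Yes, F is conservative. φ = -5*sin(x) - cos(z)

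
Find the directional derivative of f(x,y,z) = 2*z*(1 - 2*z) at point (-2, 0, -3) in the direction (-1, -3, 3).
78*sqrt(19)/19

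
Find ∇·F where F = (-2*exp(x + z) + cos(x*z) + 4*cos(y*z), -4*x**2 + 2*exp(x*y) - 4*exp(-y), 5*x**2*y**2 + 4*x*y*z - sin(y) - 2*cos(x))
4*x*y + 2*x*exp(x*y) - z*sin(x*z) - 2*exp(x + z) + 4*exp(-y)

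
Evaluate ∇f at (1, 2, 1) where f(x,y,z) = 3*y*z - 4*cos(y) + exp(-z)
(0, 3 + 4*sin(2), 6 - exp(-1))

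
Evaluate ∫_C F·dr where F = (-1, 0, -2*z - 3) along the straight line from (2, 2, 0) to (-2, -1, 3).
-14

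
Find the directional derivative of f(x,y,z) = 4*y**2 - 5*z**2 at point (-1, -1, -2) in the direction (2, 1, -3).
-34*sqrt(14)/7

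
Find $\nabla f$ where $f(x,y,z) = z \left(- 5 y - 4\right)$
(0, -5*z, -5*y - 4)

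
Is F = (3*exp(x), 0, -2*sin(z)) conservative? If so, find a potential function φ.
Yes, F is conservative. φ = 3*exp(x) + 2*cos(z)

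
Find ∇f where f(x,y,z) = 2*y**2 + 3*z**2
(0, 4*y, 6*z)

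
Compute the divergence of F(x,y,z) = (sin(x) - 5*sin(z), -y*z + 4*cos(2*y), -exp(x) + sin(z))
-z - 8*sin(2*y) + cos(x) + cos(z)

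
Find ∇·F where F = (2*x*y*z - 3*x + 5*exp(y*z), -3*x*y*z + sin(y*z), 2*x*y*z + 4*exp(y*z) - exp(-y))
2*x*y - 3*x*z + 2*y*z + 4*y*exp(y*z) + z*cos(y*z) - 3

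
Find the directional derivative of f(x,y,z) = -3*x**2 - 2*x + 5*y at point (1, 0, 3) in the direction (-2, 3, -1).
31*sqrt(14)/14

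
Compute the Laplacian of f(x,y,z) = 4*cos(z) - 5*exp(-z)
-4*cos(z) - 5*exp(-z)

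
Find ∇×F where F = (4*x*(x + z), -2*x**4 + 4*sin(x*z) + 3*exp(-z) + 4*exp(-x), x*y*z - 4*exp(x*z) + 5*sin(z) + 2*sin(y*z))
(x*z - 4*x*cos(x*z) + 2*z*cos(y*z) + 3*exp(-z), 4*x - y*z + 4*z*exp(x*z), -8*x**3 + 4*z*cos(x*z) - 4*exp(-x))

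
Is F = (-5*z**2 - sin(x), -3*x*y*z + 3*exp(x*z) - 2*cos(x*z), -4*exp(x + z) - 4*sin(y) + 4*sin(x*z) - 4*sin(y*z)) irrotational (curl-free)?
No, ∇×F = (3*x*y - 3*x*exp(x*z) - 2*x*sin(x*z) - 4*z*cos(y*z) - 4*cos(y), -4*z*cos(x*z) - 10*z + 4*exp(x + z), z*(-3*y + 3*exp(x*z) + 2*sin(x*z)))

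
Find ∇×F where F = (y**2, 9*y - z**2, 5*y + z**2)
(2*z + 5, 0, -2*y)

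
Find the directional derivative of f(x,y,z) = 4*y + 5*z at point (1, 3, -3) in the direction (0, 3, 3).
9*sqrt(2)/2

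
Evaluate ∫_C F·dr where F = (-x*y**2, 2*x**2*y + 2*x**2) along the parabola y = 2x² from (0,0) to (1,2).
4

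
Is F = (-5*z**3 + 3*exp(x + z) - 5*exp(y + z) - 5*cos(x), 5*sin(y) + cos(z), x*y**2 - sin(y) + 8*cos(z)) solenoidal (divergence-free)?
No, ∇·F = 3*exp(x + z) + 5*sin(x) - 8*sin(z) + 5*cos(y)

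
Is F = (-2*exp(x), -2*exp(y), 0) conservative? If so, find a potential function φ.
Yes, F is conservative. φ = -2*exp(x) - 2*exp(y)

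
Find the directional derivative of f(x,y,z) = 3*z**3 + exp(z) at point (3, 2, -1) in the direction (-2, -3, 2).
2*sqrt(17)*(1 + 9*E)*exp(-1)/17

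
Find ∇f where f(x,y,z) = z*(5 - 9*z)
(0, 0, 5 - 18*z)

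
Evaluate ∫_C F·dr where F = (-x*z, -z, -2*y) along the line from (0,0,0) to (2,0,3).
-4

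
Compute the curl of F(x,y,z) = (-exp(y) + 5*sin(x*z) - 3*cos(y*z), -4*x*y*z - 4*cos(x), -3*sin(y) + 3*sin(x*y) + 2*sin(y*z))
(4*x*y + 3*x*cos(x*y) + 2*z*cos(y*z) - 3*cos(y), 5*x*cos(x*z) + 3*y*sin(y*z) - 3*y*cos(x*y), -4*y*z - 3*z*sin(y*z) + exp(y) + 4*sin(x))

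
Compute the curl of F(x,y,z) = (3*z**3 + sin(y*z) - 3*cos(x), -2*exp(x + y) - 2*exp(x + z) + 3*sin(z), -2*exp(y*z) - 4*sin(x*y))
(-4*x*cos(x*y) - 2*z*exp(y*z) + 2*exp(x + z) - 3*cos(z), 4*y*cos(x*y) + y*cos(y*z) + 9*z**2, -z*cos(y*z) - 2*exp(x + y) - 2*exp(x + z))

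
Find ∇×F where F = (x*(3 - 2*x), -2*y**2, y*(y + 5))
(2*y + 5, 0, 0)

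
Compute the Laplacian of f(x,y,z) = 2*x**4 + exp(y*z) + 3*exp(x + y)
24*x**2 + y**2*exp(y*z) + z**2*exp(y*z) + 6*exp(x + y)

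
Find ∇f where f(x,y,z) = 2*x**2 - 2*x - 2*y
(4*x - 2, -2, 0)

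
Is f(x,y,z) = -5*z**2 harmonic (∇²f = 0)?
No, ∇²f = -10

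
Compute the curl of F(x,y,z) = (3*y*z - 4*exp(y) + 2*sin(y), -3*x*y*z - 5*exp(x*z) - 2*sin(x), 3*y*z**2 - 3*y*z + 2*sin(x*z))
(3*x*y + 5*x*exp(x*z) + 3*z**2 - 3*z, 3*y - 2*z*cos(x*z), -3*y*z - 5*z*exp(x*z) - 3*z + 4*exp(y) - 2*cos(x) - 2*cos(y))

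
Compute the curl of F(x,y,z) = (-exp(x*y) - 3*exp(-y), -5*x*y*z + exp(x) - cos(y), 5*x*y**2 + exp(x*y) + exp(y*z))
(15*x*y + x*exp(x*y) + z*exp(y*z), y*(-5*y - exp(x*y)), x*exp(x*y) - 5*y*z + exp(x) - 3*exp(-y))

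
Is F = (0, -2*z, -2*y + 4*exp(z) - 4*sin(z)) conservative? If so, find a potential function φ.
Yes, F is conservative. φ = -2*y*z + 4*exp(z) + 4*cos(z)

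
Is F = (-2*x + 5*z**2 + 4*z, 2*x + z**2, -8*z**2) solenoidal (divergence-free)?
No, ∇·F = -16*z - 2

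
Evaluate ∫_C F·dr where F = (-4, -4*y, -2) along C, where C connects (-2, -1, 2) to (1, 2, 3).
-20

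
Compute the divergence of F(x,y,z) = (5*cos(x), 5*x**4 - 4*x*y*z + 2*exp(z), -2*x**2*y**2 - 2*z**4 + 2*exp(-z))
-4*x*z - 8*z**3 - 5*sin(x) - 2*exp(-z)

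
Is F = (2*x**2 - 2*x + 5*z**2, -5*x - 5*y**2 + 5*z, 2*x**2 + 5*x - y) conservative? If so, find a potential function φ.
No, ∇×F = (-6, -4*x + 10*z - 5, -5) ≠ 0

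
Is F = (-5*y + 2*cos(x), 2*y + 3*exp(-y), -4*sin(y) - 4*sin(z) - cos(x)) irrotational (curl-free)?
No, ∇×F = (-4*cos(y), -sin(x), 5)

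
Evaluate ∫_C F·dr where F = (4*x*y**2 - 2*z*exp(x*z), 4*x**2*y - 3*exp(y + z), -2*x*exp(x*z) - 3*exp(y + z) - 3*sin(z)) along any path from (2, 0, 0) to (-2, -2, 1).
-3*exp(-1) - 2*exp(-2) + 3*cos(1) + 34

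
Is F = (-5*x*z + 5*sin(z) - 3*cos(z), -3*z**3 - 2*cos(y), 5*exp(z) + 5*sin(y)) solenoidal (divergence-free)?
No, ∇·F = -5*z + 5*exp(z) + 2*sin(y)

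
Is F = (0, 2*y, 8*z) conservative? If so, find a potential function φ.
Yes, F is conservative. φ = y**2 + 4*z**2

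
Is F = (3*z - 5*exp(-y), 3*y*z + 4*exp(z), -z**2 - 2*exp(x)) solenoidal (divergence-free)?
No, ∇·F = z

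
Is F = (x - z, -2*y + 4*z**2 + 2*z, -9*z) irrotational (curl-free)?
No, ∇×F = (-8*z - 2, -1, 0)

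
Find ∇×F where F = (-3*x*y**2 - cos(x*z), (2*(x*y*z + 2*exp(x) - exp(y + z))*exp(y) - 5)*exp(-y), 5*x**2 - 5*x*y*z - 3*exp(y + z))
(-2*x*y - 5*x*z - exp(y + z), x*sin(x*z) - 10*x + 5*y*z, 6*x*y + 2*y*z + 4*exp(x))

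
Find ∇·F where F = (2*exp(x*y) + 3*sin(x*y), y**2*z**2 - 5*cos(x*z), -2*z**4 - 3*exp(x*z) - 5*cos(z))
-3*x*exp(x*z) + 2*y*z**2 + 2*y*exp(x*y) + 3*y*cos(x*y) - 8*z**3 + 5*sin(z)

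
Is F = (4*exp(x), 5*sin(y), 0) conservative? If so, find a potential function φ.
Yes, F is conservative. φ = 4*exp(x) - 5*cos(y)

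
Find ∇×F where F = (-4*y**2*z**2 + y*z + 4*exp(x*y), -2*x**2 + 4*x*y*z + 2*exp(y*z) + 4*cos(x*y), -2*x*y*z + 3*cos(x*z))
(-4*x*y - 2*x*z - 2*y*exp(y*z), -8*y**2*z + 2*y*z + y + 3*z*sin(x*z), -4*x*exp(x*y) - 4*x + 8*y*z**2 + 4*y*z - 4*y*sin(x*y) - z)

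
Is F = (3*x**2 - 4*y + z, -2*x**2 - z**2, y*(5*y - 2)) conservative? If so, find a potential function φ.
No, ∇×F = (10*y + 2*z - 2, 1, 4 - 4*x) ≠ 0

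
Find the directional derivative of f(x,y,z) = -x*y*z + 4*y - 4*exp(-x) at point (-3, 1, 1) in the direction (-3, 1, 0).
sqrt(10)*(5 - 6*exp(3))/5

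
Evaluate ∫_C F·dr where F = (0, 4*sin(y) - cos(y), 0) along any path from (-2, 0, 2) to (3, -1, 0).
-4*cos(1) + sin(1) + 4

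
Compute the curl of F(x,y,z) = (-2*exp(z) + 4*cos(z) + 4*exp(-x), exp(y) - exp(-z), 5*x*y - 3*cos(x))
(5*x - exp(-z), -5*y - 2*exp(z) - 3*sin(x) - 4*sin(z), 0)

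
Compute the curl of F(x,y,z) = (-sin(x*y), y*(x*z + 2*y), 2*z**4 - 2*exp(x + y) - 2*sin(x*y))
(-x*y - 2*x*cos(x*y) - 2*exp(x + y), 2*y*cos(x*y) + 2*exp(x + y), x*cos(x*y) + y*z)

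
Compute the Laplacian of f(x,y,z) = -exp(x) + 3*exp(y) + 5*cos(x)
-exp(x) + 3*exp(y) - 5*cos(x)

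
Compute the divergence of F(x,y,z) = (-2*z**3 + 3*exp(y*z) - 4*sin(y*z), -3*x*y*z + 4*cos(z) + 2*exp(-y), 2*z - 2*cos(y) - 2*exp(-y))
-3*x*z + 2 - 2*exp(-y)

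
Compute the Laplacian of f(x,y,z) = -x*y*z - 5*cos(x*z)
5*(x**2 + z**2)*cos(x*z)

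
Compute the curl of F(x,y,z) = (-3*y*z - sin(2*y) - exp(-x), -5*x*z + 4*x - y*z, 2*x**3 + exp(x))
(5*x + y, -6*x**2 - 3*y - exp(x), -2*z + 2*cos(2*y) + 4)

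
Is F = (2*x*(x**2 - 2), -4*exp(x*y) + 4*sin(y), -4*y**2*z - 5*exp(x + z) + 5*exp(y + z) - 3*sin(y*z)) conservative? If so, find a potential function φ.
No, ∇×F = (-8*y*z - 3*z*cos(y*z) + 5*exp(y + z), 5*exp(x + z), -4*y*exp(x*y)) ≠ 0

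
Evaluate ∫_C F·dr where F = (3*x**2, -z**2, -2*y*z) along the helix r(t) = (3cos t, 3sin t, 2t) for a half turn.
-54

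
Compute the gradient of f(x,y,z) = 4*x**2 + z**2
(8*x, 0, 2*z)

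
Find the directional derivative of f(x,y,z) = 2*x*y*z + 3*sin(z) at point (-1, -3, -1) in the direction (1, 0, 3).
3*sqrt(10)*(3*cos(1) + 8)/10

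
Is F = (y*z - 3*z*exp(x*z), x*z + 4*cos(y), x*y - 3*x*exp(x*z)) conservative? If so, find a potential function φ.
Yes, F is conservative. φ = x*y*z - 3*exp(x*z) + 4*sin(y)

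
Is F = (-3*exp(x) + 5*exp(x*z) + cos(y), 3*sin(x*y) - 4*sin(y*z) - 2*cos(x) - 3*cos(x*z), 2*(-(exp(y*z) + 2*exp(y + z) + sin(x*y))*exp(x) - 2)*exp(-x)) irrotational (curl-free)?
No, ∇×F = (-3*x*sin(x*z) - 2*x*cos(x*y) + 4*y*cos(y*z) - 2*z*exp(y*z) - 4*exp(y + z), 5*x*exp(x*z) + 2*y*cos(x*y) - 4*exp(-x), 3*y*cos(x*y) + 3*z*sin(x*z) + 2*sin(x) + sin(y))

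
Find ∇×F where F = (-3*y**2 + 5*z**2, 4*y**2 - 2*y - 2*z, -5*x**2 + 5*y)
(7, 10*x + 10*z, 6*y)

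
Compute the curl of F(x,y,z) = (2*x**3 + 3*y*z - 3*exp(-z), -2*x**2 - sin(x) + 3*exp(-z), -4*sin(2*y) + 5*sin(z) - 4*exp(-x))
(-8*cos(2*y) + 3*exp(-z), 3*y + 3*exp(-z) - 4*exp(-x), -4*x - 3*z - cos(x))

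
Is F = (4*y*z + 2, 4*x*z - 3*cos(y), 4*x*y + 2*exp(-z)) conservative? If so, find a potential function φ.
Yes, F is conservative. φ = 4*x*y*z + 2*x - 3*sin(y) - 2*exp(-z)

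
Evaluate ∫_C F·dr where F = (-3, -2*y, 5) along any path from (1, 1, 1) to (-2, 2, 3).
16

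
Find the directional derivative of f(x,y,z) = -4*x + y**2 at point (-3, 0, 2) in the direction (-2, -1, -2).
8/3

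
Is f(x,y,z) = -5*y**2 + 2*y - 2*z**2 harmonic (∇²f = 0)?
No, ∇²f = -14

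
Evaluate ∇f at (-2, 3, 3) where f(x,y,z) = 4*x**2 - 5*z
(-16, 0, -5)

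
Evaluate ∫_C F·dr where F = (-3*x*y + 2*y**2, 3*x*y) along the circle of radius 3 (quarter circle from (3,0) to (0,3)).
18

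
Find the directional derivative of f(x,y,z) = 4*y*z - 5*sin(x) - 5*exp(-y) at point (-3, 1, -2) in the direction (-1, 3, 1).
5*sqrt(11)*(-4*E + E*cos(3) + 3)*exp(-1)/11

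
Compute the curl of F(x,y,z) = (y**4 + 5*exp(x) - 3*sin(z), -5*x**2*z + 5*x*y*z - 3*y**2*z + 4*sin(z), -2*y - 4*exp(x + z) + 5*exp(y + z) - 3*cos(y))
(5*x**2 - 5*x*y + 3*y**2 + 5*exp(y + z) + 3*sin(y) - 4*cos(z) - 2, 4*exp(x + z) - 3*cos(z), -10*x*z - 4*y**3 + 5*y*z)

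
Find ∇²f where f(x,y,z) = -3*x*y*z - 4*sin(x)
4*sin(x)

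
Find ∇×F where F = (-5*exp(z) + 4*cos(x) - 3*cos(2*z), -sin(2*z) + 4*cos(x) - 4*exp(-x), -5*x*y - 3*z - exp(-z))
(-5*x + 2*cos(2*z), 5*y - 5*exp(z) + 6*sin(2*z), -4*sin(x) + 4*exp(-x))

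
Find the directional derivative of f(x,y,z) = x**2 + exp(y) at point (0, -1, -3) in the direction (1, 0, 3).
0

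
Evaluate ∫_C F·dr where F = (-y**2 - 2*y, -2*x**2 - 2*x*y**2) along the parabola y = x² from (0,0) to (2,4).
-10592/105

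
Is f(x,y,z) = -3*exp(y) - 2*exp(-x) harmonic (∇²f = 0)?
No, ∇²f = -3*exp(y) - 2*exp(-x)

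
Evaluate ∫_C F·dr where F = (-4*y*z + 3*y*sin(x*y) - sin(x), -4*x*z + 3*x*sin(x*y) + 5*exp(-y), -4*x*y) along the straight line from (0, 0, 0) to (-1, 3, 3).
-5*exp(-3) + cos(1) - 3*cos(3) + 43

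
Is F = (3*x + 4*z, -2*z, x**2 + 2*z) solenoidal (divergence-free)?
No, ∇·F = 5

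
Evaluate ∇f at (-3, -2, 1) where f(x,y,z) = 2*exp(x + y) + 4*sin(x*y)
(-8*cos(6) + 2*exp(-5), -12*cos(6) + 2*exp(-5), 0)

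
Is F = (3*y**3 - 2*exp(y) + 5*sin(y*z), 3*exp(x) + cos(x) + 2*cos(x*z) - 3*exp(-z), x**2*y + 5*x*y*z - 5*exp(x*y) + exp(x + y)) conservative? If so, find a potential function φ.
No, ∇×F = (x**2 + 5*x*z - 5*x*exp(x*y) + 2*x*sin(x*z) + exp(x + y) - 3*exp(-z), -2*x*y - 5*y*z + 5*y*exp(x*y) + 5*y*cos(y*z) - exp(x + y), -9*y**2 - 2*z*sin(x*z) - 5*z*cos(y*z) + 3*exp(x) + 2*exp(y) - sin(x)) ≠ 0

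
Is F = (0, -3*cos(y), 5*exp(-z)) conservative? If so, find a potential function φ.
Yes, F is conservative. φ = -3*sin(y) - 5*exp(-z)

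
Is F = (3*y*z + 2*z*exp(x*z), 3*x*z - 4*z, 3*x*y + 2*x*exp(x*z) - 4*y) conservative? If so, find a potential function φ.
Yes, F is conservative. φ = 3*x*y*z - 4*y*z + 2*exp(x*z)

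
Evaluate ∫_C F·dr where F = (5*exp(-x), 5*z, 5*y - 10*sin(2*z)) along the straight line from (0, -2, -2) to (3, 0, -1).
-15 + 5*cos(2) - 5*exp(-3) - 5*cos(4)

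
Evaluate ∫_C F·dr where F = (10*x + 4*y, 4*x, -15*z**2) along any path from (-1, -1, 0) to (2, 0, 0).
11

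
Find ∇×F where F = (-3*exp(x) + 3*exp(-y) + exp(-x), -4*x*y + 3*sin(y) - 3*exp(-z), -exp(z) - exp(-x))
(-3*exp(-z), -exp(-x), -4*y + 3*exp(-y))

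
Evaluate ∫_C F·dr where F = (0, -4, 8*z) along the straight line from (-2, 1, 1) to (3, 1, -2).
12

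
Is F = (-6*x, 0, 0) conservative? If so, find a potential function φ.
Yes, F is conservative. φ = -3*x**2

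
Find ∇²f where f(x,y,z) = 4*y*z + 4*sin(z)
-4*sin(z)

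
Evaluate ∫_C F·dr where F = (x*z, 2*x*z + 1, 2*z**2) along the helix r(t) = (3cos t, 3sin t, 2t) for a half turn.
pi*(27 + 54*pi + 32*pi**2)/6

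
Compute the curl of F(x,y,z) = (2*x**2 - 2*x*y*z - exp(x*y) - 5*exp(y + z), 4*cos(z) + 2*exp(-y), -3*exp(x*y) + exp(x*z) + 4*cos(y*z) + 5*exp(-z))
(-3*x*exp(x*y) - 4*z*sin(y*z) + 4*sin(z), -2*x*y + 3*y*exp(x*y) - z*exp(x*z) - 5*exp(y + z), 2*x*z + x*exp(x*y) + 5*exp(y + z))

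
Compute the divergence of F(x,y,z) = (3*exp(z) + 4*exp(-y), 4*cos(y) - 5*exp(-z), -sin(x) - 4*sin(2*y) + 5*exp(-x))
-4*sin(y)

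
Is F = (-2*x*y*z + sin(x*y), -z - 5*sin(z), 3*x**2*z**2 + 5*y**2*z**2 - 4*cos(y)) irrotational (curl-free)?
No, ∇×F = (10*y*z**2 + 4*sin(y) + 5*cos(z) + 1, 2*x*(-y - 3*z**2), x*(2*z - cos(x*y)))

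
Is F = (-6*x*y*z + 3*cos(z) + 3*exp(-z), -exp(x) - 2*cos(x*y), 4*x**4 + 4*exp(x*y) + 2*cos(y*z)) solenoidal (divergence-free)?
No, ∇·F = 2*x*sin(x*y) - 6*y*z - 2*y*sin(y*z)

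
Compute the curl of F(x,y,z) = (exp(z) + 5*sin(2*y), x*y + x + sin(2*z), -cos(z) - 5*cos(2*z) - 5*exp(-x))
(-2*cos(2*z), exp(z) - 5*exp(-x), y - 10*cos(2*y) + 1)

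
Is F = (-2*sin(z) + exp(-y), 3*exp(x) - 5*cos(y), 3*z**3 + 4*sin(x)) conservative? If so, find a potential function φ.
No, ∇×F = (0, -4*cos(x) - 2*cos(z), 3*exp(x) + exp(-y)) ≠ 0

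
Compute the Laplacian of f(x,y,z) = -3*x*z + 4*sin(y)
-4*sin(y)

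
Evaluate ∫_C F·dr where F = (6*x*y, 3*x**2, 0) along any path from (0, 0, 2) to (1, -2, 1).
-6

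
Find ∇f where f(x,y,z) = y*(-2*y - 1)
(0, -4*y - 1, 0)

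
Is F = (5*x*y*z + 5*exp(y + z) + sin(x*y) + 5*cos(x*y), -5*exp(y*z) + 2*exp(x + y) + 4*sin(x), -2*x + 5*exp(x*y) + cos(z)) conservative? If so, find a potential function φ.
No, ∇×F = (5*x*exp(x*y) + 5*y*exp(y*z), 5*x*y - 5*y*exp(x*y) + 5*exp(y + z) + 2, -5*x*z + 5*x*sin(x*y) - x*cos(x*y) + 2*exp(x + y) - 5*exp(y + z) + 4*cos(x)) ≠ 0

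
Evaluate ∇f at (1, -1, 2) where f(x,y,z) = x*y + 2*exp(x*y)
(-1 - 2*exp(-1), 2*exp(-1) + 1, 0)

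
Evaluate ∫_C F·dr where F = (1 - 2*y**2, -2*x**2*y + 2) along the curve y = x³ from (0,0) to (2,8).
-1474/7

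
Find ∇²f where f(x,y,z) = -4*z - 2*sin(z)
2*sin(z)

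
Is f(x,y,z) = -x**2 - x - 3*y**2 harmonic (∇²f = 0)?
No, ∇²f = -8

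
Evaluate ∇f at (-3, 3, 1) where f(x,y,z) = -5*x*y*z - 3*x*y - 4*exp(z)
(-24, 24, 45 - 4*E)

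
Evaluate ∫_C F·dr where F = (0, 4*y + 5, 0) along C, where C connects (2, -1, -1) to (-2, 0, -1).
3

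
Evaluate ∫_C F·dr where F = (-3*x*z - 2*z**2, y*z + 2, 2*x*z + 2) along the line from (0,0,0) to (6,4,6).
-164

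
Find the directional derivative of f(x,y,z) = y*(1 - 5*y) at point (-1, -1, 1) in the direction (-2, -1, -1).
-11*sqrt(6)/6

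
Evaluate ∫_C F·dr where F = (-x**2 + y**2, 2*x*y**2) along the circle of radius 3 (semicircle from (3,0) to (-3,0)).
-18 + 81*pi/4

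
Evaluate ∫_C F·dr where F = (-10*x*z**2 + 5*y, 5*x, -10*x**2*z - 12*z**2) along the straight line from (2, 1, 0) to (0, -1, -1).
-6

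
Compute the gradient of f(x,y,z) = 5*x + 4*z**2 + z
(5, 0, 8*z + 1)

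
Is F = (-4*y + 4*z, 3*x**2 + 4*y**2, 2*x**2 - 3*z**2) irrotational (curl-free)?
No, ∇×F = (0, 4 - 4*x, 6*x + 4)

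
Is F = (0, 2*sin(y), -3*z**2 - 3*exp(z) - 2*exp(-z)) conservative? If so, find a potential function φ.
Yes, F is conservative. φ = -z**3 - 3*exp(z) - 2*cos(y) + 2*exp(-z)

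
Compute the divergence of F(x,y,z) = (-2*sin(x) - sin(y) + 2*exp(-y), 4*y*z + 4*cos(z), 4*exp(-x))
4*z - 2*cos(x)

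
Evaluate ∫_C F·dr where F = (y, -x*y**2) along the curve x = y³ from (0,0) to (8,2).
4/3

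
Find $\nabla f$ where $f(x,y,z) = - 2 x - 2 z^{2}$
(-2, 0, -4*z)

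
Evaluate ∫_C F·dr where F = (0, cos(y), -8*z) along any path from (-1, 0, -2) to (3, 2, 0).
sin(2) + 16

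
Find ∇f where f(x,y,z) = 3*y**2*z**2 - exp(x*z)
(-z*exp(x*z), 6*y*z**2, -x*exp(x*z) + 6*y**2*z)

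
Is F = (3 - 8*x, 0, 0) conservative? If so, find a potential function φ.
Yes, F is conservative. φ = x*(3 - 4*x)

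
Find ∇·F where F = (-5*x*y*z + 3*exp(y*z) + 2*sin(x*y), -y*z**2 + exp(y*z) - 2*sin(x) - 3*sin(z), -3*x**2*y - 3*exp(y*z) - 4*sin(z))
-5*y*z - 3*y*exp(y*z) + 2*y*cos(x*y) - z**2 + z*exp(y*z) - 4*cos(z)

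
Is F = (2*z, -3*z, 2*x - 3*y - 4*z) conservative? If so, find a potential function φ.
Yes, F is conservative. φ = z*(2*x - 3*y - 2*z)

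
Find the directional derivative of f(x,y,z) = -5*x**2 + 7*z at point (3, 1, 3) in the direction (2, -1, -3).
-81*sqrt(14)/14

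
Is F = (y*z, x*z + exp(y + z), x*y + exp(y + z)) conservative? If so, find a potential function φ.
Yes, F is conservative. φ = x*y*z + exp(y + z)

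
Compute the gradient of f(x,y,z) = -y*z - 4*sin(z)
(0, -z, -y - 4*cos(z))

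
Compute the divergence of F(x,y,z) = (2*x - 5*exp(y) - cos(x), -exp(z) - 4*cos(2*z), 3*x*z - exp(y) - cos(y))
3*x + sin(x) + 2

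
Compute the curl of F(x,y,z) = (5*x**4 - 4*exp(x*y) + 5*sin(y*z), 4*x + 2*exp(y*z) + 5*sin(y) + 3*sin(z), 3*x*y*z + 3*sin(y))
(3*x*z - 2*y*exp(y*z) + 3*cos(y) - 3*cos(z), y*(-3*z + 5*cos(y*z)), 4*x*exp(x*y) - 5*z*cos(y*z) + 4)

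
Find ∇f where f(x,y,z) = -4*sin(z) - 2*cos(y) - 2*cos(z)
(0, 2*sin(y), 2*sin(z) - 4*cos(z))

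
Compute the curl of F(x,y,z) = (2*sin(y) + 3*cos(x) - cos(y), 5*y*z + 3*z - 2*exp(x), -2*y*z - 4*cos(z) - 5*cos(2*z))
(-5*y - 2*z - 3, 0, -2*exp(x) - sin(y) - 2*cos(y))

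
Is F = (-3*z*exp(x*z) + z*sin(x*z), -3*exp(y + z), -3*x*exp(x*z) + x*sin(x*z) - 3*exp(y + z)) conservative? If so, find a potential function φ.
Yes, F is conservative. φ = -3*exp(x*z) - 3*exp(y + z) - cos(x*z)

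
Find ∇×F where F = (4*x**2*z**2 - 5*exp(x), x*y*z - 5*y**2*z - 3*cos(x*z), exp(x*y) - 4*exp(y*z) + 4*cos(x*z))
(-x*y + x*exp(x*y) - 3*x*sin(x*z) + 5*y**2 - 4*z*exp(y*z), 8*x**2*z - y*exp(x*y) + 4*z*sin(x*z), z*(y + 3*sin(x*z)))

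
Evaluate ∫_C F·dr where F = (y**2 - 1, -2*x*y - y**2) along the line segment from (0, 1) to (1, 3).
-10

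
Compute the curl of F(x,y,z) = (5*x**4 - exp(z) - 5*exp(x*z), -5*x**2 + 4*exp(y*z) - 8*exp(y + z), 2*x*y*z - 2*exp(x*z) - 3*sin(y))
(2*x*z - 4*y*exp(y*z) + 8*exp(y + z) - 3*cos(y), -5*x*exp(x*z) - 2*y*z + 2*z*exp(x*z) - exp(z), -10*x)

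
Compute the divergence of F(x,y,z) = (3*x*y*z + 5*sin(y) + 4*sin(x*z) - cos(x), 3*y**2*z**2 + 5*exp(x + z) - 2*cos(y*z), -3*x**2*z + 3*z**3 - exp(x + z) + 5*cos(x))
-3*x**2 + 6*y*z**2 + 3*y*z + 9*z**2 + 2*z*sin(y*z) + 4*z*cos(x*z) - exp(x + z) + sin(x)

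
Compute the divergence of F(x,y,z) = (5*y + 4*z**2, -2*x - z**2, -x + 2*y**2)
0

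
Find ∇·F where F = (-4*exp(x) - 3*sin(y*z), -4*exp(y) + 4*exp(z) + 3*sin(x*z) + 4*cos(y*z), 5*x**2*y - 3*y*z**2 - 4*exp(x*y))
-6*y*z - 4*z*sin(y*z) - 4*exp(x) - 4*exp(y)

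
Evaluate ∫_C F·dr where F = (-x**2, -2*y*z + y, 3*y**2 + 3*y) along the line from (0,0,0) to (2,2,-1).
-5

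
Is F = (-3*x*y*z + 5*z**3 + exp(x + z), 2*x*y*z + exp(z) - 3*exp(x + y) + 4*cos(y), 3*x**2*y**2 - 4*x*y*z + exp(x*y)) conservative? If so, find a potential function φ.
No, ∇×F = (6*x**2*y - 2*x*y - 4*x*z + x*exp(x*y) - exp(z), -6*x*y**2 - 3*x*y + 4*y*z - y*exp(x*y) + 15*z**2 + exp(x + z), 3*x*z + 2*y*z - 3*exp(x + y)) ≠ 0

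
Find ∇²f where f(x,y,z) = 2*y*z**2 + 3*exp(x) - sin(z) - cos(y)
4*y + 3*exp(x) + sin(z) + cos(y)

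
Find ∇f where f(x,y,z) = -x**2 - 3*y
(-2*x, -3, 0)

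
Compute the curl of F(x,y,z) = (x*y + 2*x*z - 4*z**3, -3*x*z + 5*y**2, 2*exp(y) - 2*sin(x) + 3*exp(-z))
(3*x + 2*exp(y), 2*x - 12*z**2 + 2*cos(x), -x - 3*z)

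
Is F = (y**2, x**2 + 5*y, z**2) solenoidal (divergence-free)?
No, ∇·F = 2*z + 5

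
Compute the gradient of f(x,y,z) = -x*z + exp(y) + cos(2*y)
(-z, exp(y) - 2*sin(2*y), -x)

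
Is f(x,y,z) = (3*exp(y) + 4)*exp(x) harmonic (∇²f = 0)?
No, ∇²f = (6*exp(y) + 4)*exp(x)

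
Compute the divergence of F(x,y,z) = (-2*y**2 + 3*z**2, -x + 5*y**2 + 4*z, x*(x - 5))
10*y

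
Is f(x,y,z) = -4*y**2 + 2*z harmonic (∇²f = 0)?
No, ∇²f = -8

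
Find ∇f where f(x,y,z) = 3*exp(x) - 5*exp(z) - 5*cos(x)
(3*exp(x) + 5*sin(x), 0, -5*exp(z))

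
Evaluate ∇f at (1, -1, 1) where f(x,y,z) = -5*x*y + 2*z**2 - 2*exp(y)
(5, -5 - 2*exp(-1), 4)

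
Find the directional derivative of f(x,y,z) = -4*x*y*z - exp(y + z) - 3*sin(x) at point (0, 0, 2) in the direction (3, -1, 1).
-9*sqrt(11)/11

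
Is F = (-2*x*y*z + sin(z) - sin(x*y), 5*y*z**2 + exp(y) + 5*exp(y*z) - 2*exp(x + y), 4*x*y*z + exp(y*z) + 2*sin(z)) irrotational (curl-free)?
No, ∇×F = (4*x*z - 10*y*z - 5*y*exp(y*z) + z*exp(y*z), -2*x*y - 4*y*z + cos(z), 2*x*z + x*cos(x*y) - 2*exp(x + y))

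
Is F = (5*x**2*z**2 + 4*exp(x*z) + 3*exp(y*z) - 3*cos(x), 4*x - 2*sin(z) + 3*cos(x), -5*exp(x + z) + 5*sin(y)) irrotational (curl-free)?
No, ∇×F = (5*cos(y) + 2*cos(z), 10*x**2*z + 4*x*exp(x*z) + 3*y*exp(y*z) + 5*exp(x + z), -3*z*exp(y*z) - 3*sin(x) + 4)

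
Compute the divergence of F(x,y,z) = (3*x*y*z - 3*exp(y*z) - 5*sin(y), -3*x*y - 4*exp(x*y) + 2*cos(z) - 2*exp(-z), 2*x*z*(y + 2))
2*x*y - 4*x*exp(x*y) + x + 3*y*z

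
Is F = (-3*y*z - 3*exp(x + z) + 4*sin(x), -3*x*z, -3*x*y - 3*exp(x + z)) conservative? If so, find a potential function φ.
Yes, F is conservative. φ = -3*x*y*z - 3*exp(x + z) - 4*cos(x)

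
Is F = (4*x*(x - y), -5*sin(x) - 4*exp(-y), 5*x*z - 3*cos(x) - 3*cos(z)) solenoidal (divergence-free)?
No, ∇·F = 13*x - 4*y + 3*sin(z) + 4*exp(-y)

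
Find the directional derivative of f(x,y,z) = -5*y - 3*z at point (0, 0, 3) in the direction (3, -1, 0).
sqrt(10)/2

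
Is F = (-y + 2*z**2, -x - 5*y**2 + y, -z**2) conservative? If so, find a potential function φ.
No, ∇×F = (0, 4*z, 0) ≠ 0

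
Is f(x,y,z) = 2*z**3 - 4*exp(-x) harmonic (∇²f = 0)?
No, ∇²f = 12*z - 4*exp(-x)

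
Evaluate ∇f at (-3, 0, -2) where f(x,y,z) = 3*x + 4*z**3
(3, 0, 48)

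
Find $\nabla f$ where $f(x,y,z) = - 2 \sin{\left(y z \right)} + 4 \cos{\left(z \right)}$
(0, -2*z*cos(y*z), -2*y*cos(y*z) - 4*sin(z))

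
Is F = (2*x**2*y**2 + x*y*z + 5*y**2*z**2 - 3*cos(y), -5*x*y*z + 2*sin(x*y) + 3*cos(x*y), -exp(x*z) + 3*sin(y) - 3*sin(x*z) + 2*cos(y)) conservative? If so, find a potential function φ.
No, ∇×F = (5*x*y - 2*sin(y) + 3*cos(y), x*y + 10*y**2*z + z*exp(x*z) + 3*z*cos(x*z), -4*x**2*y - x*z - 10*y*z**2 - 5*y*z - 3*y*sin(x*y) + 2*y*cos(x*y) - 3*sin(y)) ≠ 0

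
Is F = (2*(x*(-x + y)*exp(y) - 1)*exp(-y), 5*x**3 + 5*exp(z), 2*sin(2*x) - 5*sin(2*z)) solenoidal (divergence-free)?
No, ∇·F = -4*x + 2*y - 10*cos(2*z)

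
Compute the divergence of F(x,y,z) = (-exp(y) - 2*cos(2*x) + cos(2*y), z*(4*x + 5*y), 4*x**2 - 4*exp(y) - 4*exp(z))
5*z - 4*exp(z) + 4*sin(2*x)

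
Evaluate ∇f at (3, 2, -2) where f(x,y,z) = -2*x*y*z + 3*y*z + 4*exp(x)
(8 + 4*exp(3), 6, -6)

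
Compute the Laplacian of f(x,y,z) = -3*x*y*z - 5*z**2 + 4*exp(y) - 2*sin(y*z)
2*y**2*sin(y*z) + 2*z**2*sin(y*z) + 4*exp(y) - 10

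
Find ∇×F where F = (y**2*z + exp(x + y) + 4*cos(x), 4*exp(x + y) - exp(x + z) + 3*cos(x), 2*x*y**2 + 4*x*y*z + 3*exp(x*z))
(4*x*y + 4*x*z + exp(x + z), -y**2 - 4*y*z - 3*z*exp(x*z), -2*y*z + 3*exp(x + y) - exp(x + z) - 3*sin(x))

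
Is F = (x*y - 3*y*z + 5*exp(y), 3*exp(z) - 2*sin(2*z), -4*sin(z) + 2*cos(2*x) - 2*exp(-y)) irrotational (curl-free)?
No, ∇×F = (-3*exp(z) + 4*cos(2*z) + 2*exp(-y), -3*y + 4*sin(2*x), -x + 3*z - 5*exp(y))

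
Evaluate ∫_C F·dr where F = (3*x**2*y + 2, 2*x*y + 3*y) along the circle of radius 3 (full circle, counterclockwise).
-243*pi/4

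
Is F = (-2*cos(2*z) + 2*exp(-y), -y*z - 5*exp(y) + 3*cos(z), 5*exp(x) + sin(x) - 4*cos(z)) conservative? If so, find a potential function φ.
No, ∇×F = (y + 3*sin(z), -5*exp(x) + 4*sin(2*z) - cos(x), 2*exp(-y)) ≠ 0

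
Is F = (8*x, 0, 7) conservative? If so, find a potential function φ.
Yes, F is conservative. φ = 4*x**2 + 7*z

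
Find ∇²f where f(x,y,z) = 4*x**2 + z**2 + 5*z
10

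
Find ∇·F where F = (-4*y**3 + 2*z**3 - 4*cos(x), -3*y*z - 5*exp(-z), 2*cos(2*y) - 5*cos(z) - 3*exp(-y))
-3*z + 4*sin(x) + 5*sin(z)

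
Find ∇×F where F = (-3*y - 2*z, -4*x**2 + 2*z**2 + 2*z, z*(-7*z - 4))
(-4*z - 2, -2, 3 - 8*x)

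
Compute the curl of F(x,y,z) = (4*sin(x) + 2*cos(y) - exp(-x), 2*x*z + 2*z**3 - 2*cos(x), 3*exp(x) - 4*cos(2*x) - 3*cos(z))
(-2*x - 6*z**2, -3*exp(x) - 8*sin(2*x), 2*z + 2*sin(x) + 2*sin(y))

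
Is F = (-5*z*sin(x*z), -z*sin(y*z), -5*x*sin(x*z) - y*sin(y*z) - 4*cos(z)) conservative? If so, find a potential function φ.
Yes, F is conservative. φ = -4*sin(z) + 5*cos(x*z) + cos(y*z)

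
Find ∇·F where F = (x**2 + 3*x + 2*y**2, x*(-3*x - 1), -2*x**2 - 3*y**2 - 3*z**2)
2*x - 6*z + 3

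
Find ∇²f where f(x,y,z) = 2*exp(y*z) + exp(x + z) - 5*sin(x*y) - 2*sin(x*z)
5*x**2*sin(x*y) + 2*x**2*sin(x*z) + 2*y**2*exp(y*z) + 5*y**2*sin(x*y) + 2*z**2*exp(y*z) + 2*z**2*sin(x*z) + 2*exp(x + z)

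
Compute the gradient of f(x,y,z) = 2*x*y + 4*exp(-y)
(2*y, 2*x - 4*exp(-y), 0)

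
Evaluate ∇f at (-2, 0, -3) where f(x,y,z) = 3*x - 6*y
(3, -6, 0)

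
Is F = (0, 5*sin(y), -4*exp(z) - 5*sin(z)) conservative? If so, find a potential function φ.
Yes, F is conservative. φ = -4*exp(z) - 5*cos(y) + 5*cos(z)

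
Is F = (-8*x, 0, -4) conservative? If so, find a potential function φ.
Yes, F is conservative. φ = -4*x**2 - 4*z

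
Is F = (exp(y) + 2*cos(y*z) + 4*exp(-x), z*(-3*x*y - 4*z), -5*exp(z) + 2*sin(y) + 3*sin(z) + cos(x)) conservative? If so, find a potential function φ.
No, ∇×F = (3*x*y + 8*z + 2*cos(y), -2*y*sin(y*z) + sin(x), -3*y*z + 2*z*sin(y*z) - exp(y)) ≠ 0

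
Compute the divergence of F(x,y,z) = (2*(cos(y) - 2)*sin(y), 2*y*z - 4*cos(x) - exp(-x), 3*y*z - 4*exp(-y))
3*y + 2*z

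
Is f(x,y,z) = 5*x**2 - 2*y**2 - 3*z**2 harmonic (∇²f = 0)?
Yes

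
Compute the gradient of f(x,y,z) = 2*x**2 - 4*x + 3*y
(4*x - 4, 3, 0)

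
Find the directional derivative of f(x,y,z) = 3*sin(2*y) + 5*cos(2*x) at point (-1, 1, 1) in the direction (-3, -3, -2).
-3*sqrt(22)*(3*cos(2) + 5*sin(2))/11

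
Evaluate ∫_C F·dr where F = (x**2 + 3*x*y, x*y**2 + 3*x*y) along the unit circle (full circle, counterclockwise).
pi/4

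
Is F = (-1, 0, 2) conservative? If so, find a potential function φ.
Yes, F is conservative. φ = -x + 2*z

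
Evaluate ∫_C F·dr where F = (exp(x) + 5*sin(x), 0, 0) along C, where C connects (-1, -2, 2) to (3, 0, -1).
-exp(-1) + 5*cos(1) - 5*cos(3) + exp(3)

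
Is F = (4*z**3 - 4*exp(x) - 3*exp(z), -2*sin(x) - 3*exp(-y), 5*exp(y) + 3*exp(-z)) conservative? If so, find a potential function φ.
No, ∇×F = (5*exp(y), 12*z**2 - 3*exp(z), -2*cos(x)) ≠ 0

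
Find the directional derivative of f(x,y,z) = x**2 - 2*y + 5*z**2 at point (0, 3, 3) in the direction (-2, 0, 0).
0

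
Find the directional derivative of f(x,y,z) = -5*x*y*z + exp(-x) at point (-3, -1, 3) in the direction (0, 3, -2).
165*sqrt(13)/13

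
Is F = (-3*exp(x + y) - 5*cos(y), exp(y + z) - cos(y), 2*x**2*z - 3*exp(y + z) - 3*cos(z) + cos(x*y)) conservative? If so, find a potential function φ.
No, ∇×F = (-x*sin(x*y) - 4*exp(y + z), -4*x*z + y*sin(x*y), 3*exp(x + y) - 5*sin(y)) ≠ 0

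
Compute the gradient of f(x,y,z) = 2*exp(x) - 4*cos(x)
(2*exp(x) + 4*sin(x), 0, 0)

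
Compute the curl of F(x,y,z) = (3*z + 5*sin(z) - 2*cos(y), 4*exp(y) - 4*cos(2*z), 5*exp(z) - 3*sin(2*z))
(-8*sin(2*z), 5*cos(z) + 3, -2*sin(y))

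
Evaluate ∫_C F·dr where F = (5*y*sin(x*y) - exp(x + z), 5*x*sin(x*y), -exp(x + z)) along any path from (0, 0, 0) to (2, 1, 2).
-exp(4) - 5*cos(2) + 6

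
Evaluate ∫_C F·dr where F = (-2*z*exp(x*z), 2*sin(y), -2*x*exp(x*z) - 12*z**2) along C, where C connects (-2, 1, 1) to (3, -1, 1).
2*(1 - exp(5))*exp(-2)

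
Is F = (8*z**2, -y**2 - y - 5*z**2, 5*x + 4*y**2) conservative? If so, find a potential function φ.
No, ∇×F = (8*y + 10*z, 16*z - 5, 0) ≠ 0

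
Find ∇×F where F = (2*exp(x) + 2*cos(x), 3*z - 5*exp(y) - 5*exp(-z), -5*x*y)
(-5*x - 3 - 5*exp(-z), 5*y, 0)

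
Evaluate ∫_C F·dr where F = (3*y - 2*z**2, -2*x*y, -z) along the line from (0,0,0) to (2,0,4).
-88/3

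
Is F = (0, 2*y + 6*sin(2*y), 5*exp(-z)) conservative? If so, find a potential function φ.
Yes, F is conservative. φ = y**2 - 3*cos(2*y) - 5*exp(-z)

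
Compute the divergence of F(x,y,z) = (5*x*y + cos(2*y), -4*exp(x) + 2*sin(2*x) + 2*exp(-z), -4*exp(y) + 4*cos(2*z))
5*y - 8*sin(2*z)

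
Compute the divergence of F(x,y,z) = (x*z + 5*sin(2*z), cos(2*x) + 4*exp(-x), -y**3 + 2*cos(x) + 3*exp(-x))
z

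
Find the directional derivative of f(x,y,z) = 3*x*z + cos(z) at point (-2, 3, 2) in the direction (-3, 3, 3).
-sqrt(3)*(sin(2) + 12)/3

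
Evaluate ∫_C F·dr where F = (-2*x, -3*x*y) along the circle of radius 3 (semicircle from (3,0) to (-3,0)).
-54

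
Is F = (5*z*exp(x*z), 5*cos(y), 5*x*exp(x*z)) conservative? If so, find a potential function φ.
Yes, F is conservative. φ = 5*exp(x*z) + 5*sin(y)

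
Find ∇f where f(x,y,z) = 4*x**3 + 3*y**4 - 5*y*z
(12*x**2, 12*y**3 - 5*z, -5*y)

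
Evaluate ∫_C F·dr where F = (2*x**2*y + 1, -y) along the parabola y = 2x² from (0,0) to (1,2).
-1/5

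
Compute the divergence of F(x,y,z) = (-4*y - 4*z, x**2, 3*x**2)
0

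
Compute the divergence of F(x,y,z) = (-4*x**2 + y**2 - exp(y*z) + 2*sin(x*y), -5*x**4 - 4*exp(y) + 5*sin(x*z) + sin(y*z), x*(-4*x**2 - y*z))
-x*y - 8*x + 2*y*cos(x*y) + z*cos(y*z) - 4*exp(y)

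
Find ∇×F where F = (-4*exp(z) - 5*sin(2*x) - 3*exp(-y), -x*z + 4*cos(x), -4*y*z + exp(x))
(x - 4*z, -exp(x) - 4*exp(z), -z - 4*sin(x) - 3*exp(-y))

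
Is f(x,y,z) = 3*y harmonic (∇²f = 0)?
Yes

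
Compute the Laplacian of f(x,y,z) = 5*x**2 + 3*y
10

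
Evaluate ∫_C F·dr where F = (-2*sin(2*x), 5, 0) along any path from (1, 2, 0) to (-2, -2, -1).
-20 + cos(4) - cos(2)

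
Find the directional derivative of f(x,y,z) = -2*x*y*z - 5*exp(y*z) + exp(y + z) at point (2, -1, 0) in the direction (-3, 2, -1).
sqrt(14)*(1 - 9*E)*exp(-1)/14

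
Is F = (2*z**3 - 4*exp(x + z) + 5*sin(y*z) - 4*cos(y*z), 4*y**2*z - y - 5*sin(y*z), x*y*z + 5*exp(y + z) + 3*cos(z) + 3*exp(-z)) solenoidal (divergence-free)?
No, ∇·F = ((x*y + 8*y*z - 5*z*cos(y*z) - 4*exp(x + z) + 5*exp(y + z) - 3*sin(z) - 1)*exp(z) - 3)*exp(-z)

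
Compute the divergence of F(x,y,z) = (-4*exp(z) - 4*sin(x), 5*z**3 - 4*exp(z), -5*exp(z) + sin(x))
-5*exp(z) - 4*cos(x)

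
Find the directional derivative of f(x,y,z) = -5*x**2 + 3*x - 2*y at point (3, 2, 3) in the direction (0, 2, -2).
-sqrt(2)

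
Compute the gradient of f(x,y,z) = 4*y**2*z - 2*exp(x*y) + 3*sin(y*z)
(-2*y*exp(x*y), -2*x*exp(x*y) + 8*y*z + 3*z*cos(y*z), y*(4*y + 3*cos(y*z)))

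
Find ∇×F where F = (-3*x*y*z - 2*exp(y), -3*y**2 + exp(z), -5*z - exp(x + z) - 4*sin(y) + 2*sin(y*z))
(2*z*cos(y*z) - exp(z) - 4*cos(y), -3*x*y + exp(x + z), 3*x*z + 2*exp(y))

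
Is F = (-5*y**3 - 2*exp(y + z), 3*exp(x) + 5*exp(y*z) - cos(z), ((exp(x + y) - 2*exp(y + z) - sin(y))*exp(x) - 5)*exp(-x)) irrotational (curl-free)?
No, ∇×F = (-5*y*exp(y*z) + exp(x + y) - 2*exp(y + z) - sin(z) - cos(y), (-exp(2*x + y) - 2*exp(x + y + z) - 5)*exp(-x), 15*y**2 + 3*exp(x) + 2*exp(y + z))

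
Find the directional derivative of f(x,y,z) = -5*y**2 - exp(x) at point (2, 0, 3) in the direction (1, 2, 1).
-sqrt(6)*exp(2)/6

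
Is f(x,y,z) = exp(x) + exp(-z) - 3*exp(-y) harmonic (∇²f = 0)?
No, ∇²f = exp(x) + exp(-z) - 3*exp(-y)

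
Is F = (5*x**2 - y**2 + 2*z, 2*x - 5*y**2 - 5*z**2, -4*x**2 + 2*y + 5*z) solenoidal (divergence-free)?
No, ∇·F = 10*x - 10*y + 5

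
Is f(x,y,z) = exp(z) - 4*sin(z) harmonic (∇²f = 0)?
No, ∇²f = exp(z) + 4*sin(z)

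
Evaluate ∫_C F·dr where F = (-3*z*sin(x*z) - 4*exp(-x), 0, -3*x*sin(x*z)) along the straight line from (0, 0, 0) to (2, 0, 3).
-7 + 4*exp(-2) + 3*cos(6)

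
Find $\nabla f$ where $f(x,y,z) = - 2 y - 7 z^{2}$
(0, -2, -14*z)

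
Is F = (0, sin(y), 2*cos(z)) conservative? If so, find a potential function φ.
Yes, F is conservative. φ = 2*sin(z) - cos(y)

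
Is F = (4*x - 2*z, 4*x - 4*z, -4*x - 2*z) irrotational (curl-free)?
No, ∇×F = (4, 2, 4)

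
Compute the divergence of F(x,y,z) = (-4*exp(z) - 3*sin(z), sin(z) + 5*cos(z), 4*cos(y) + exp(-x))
0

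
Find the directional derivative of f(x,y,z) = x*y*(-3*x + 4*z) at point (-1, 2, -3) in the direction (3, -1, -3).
-21*sqrt(19)/19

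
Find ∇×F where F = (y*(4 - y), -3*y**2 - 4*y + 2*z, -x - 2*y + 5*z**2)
(-4, 1, 2*y - 4)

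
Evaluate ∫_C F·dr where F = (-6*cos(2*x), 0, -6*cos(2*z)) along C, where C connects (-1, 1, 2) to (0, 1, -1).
3*sin(4)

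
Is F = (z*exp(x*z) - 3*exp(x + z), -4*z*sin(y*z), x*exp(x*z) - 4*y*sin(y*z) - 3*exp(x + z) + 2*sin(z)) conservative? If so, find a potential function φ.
Yes, F is conservative. φ = exp(x*z) - 3*exp(x + z) - 2*cos(z) + 4*cos(y*z)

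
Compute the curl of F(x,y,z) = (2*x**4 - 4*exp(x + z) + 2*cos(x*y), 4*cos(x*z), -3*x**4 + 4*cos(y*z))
(4*x*sin(x*z) - 4*z*sin(y*z), 12*x**3 - 4*exp(x + z), 2*x*sin(x*y) - 4*z*sin(x*z))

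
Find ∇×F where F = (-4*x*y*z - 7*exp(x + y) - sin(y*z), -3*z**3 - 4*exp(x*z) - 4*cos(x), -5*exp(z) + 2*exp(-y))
(4*x*exp(x*z) + 9*z**2 - 2*exp(-y), -y*(4*x + cos(y*z)), 4*x*z - 4*z*exp(x*z) + z*cos(y*z) + 7*exp(x + y) + 4*sin(x))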